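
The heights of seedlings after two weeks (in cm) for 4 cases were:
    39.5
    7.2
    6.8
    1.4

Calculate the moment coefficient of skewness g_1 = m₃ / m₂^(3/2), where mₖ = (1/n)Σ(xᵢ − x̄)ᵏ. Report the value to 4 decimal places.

1.0724

x̄ = (39.5 + 7.2 + 6.8 + 1.4) / 4 = 13.7250
deviations (xᵢ − x̄): 25.7750, -6.5250, -6.9250, -12.3250
Σ(xᵢ − x̄)² = 906.7875 ⇒ m₂ = 906.7875/4 = 226.69687
Σ(xᵢ − x̄)³ = 14641.5019 ⇒ m₃ = 14641.5019/4 = 3660.37547
m₂^(3/2) = 226.69687^(1.5) = 3413.25158
g_1 = m₃ / m₂^(3/2) = 3660.37547 / 3413.25158 ≈ 1.0724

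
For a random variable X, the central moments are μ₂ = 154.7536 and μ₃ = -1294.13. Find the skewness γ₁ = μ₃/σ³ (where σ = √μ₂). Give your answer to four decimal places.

-0.6722

σ = √μ₂ = √154.7536 = 12.44000
σ³ = μ₂^(3/2) = 1925.13478
γ₁ = μ₃/σ³ = -1294.13 / 1925.13478 ≈ -0.6722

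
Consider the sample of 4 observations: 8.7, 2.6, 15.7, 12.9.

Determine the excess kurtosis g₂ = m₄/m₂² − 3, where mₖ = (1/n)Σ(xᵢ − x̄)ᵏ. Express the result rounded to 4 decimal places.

-1.2659

x̄ = 9.9750
Σ(xᵢ − x̄)² = 97.3475 ⇒ m₂ = 24.33688
Σ(xᵢ − x̄)⁴ = 4108.4231 ⇒ m₄ = 1027.10576
m₂² = 592.28348
g₂ = m₄/m₂² − 3 = 1.73415 − 3 ≈ -1.2659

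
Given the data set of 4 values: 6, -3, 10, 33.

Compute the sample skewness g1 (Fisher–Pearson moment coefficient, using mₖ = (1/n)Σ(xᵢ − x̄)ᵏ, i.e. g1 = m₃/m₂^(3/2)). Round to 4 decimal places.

x̄ = (6 - 3 + 10 + 33) / 4 = 11.5000
deviations (xᵢ − x̄): -5.5000, -14.5000, -1.5000, 21.5000
Σ(xᵢ − x̄)² = 705.0000 ⇒ m₂ = 705.0000/4 = 176.25000
Σ(xᵢ − x̄)³ = 6720.0000 ⇒ m₃ = 6720.0000/4 = 1680.00000
m₂^(3/2) = 176.25000^(1.5) = 2339.88056
g1 = m₃ / m₂^(3/2) = 1680.00000 / 2339.88056 ≈ 0.7180

0.7180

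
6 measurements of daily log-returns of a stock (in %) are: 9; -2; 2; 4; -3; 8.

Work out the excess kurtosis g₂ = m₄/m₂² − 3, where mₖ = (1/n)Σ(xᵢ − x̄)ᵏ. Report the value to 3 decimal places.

-1.500

x̄ = 3.0000
Σ(xᵢ − x̄)² = 124.0000 ⇒ m₂ = 20.66667
Σ(xᵢ − x̄)⁴ = 3844.0000 ⇒ m₄ = 640.66667
m₂² = 427.11111
g₂ = m₄/m₂² − 3 = 1.50000 − 3 ≈ -1.500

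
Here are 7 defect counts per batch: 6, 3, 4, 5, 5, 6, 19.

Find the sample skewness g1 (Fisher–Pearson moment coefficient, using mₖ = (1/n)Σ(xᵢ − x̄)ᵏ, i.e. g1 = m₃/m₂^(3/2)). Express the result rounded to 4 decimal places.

1.8756

x̄ = (6 + 3 + 4 + 5 + 5 + 6 + 19) / 7 = 6.8571
deviations (xᵢ − x̄): -0.8571, -3.8571, -2.8571, -1.8571, -1.8571, -0.8571, 12.1429
Σ(xᵢ − x̄)² = 178.8571 ⇒ m₂ = 178.8571/7 = 25.55102
Σ(xᵢ − x̄)³ = 1695.6735 ⇒ m₃ = 1695.6735/7 = 242.23907
m₂^(3/2) = 25.55102^(1.5) = 129.15534
g1 = m₃ / m₂^(3/2) = 242.23907 / 129.15534 ≈ 1.8756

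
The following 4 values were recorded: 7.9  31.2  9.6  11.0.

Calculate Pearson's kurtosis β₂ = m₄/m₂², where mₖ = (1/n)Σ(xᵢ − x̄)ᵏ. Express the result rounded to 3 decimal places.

2.298

x̄ = 14.9250
Σ(xᵢ − x̄)² = 357.9875 ⇒ m₂ = 89.49687
Σ(xᵢ − x̄)⁴ = 73635.9557 ⇒ m₄ = 18408.98891
m₂² = 8009.69063
β₂ = m₄/m₂² = 18408.98891 / 8009.69063 ≈ 2.298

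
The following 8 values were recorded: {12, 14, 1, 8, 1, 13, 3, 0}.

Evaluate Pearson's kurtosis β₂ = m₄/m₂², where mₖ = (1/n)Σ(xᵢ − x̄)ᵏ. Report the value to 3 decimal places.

x̄ = 6.5000
Σ(xᵢ − x̄)² = 246.0000 ⇒ m₂ = 30.75000
Σ(xᵢ − x̄)⁴ = 9634.5000 ⇒ m₄ = 1204.31250
m₂² = 945.56250
β₂ = m₄/m₂² = 1204.31250 / 945.56250 ≈ 1.274

1.274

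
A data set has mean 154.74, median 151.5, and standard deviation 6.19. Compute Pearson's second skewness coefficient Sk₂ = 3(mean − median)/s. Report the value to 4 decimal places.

1.5703

Sk₂ = 3(154.74 − 151.5) / 6.19 = 3 × 3.2400 / 6.19
    = 9.7200 / 6.19 ≈ 1.5703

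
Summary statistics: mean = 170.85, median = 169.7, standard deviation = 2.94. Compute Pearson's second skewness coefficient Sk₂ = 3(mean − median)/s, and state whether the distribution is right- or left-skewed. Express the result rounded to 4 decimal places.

1.1735, right-skewed

Sk₂ = 3(170.85 − 169.7) / 2.94 = 3 × 1.1500 / 2.94
    = 3.4500 / 2.94 ≈ 1.1735
Sk₂ > 0 ⇒ mean > median ⇒ right-skewed (positive skew).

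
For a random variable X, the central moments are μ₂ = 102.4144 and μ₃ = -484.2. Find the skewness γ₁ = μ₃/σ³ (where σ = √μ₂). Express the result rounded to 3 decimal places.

-0.467

σ = √μ₂ = √102.4144 = 10.12000
σ³ = μ₂^(3/2) = 1036.43373
γ₁ = μ₃/σ³ = -484.2 / 1036.43373 ≈ -0.467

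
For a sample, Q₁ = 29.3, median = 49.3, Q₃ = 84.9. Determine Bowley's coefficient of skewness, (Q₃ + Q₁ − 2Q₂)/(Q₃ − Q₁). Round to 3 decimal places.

0.281

numerator: Q₃ + Q₁ − 2Q₂ = 84.9 + 29.3 − 2×49.3 = 15.6000
denominator: Q₃ − Q₁ = 84.9 − 29.3 = 55.6000
Bowley skewness = 15.6000 / 55.6000 ≈ 0.281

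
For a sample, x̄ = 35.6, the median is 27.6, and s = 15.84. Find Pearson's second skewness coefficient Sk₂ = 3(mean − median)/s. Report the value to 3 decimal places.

Sk₂ = 3(35.6 − 27.6) / 15.84 = 3 × 8.0000 / 15.84
    = 24.0000 / 15.84 ≈ 1.515

1.515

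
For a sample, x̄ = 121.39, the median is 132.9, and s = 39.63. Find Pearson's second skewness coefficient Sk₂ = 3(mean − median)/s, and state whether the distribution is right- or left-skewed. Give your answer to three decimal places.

-0.871, left-skewed

Sk₂ = 3(121.39 − 132.9) / 39.63 = 3 × -11.5100 / 39.63
    = -34.5300 / 39.63 ≈ -0.871
Sk₂ < 0 ⇒ mean < median ⇒ left-skewed (negative skew).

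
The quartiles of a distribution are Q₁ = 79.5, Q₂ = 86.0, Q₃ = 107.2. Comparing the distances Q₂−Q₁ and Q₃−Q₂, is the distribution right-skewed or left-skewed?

right-skewed

Q₂ − Q₁ = 6.5;  Q₃ − Q₂ = 21.2
Q₃ − Q₂ > Q₂ − Q₁ ⇒ the upper half is more spread out ⇒ right-skewed.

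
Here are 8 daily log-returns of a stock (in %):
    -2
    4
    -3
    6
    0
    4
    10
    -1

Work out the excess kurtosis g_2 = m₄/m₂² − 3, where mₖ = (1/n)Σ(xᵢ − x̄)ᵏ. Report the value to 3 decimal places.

x̄ = 2.2500
Σ(xᵢ − x̄)² = 141.5000 ⇒ m₂ = 17.68750
Σ(xᵢ − x̄)⁴ = 5047.1563 ⇒ m₄ = 630.89453
m₂² = 312.84766
g_2 = m₄/m₂² − 3 = 2.01662 − 3 ≈ -0.983

-0.983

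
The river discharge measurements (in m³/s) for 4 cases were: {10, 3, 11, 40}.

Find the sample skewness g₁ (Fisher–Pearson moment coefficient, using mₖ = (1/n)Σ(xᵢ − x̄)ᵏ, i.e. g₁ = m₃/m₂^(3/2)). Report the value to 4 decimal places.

x̄ = (10 + 3 + 11 + 40) / 4 = 16.0000
deviations (xᵢ − x̄): -6.0000, -13.0000, -5.0000, 24.0000
Σ(xᵢ − x̄)² = 806.0000 ⇒ m₂ = 806.0000/4 = 201.50000
Σ(xᵢ − x̄)³ = 11286.0000 ⇒ m₃ = 11286.0000/4 = 2821.50000
m₂^(3/2) = 201.50000^(1.5) = 2860.30652
g₁ = m₃ / m₂^(3/2) = 2821.50000 / 2860.30652 ≈ 0.9864

0.9864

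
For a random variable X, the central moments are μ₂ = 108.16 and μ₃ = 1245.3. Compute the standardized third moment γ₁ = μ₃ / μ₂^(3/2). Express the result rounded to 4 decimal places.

1.1071

σ = √μ₂ = √108.16 = 10.40000
σ³ = μ₂^(3/2) = 1124.86400
γ₁ = μ₃/σ³ = 1245.3 / 1124.86400 ≈ 1.1071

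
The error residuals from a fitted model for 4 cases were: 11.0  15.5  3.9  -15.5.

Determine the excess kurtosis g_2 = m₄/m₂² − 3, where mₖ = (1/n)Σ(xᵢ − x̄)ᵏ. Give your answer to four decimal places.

x̄ = 3.7250
Σ(xᵢ − x̄)² = 561.2075 ⇒ m₂ = 140.30188
Σ(xᵢ − x̄)⁴ = 158629.7405 ⇒ m₄ = 39657.43513
m₂² = 19684.61613
g_2 = m₄/m₂² − 3 = 2.01464 − 3 ≈ -0.9854

-0.9854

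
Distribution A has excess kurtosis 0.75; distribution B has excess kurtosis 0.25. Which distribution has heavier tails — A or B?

Higher excess kurtosis ⇒ heavier tails relative to the normal distribution.
0.75 vs 0.25: the larger is 0.75, so A has heavier tails.

A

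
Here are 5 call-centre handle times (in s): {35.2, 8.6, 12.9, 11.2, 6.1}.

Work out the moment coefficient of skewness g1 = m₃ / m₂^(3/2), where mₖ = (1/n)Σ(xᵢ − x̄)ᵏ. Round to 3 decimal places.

x̄ = (35.2 + 8.6 + 12.9 + 11.2 + 6.1) / 5 = 14.8000
deviations (xᵢ − x̄): 20.4000, -6.2000, -1.9000, -3.6000, -8.7000
Σ(xᵢ − x̄)² = 546.8600 ⇒ m₂ = 546.8600/5 = 109.37200
Σ(xᵢ − x̄)³ = 7539.3180 ⇒ m₃ = 7539.3180/5 = 1507.86360
m₂^(3/2) = 109.37200^(1.5) = 1143.82407
g1 = m₃ / m₂^(3/2) = 1507.86360 / 1143.82407 ≈ 1.318

1.318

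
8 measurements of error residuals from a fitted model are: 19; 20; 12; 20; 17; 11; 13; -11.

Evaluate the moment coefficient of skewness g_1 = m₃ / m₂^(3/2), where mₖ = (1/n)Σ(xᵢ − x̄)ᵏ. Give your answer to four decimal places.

x̄ = (19 + 20 + 12 + 20 + 17 + 11 + 13 - 11) / 8 = 12.6250
deviations (xᵢ − x̄): 6.3750, 7.3750, -0.6250, 7.3750, 4.3750, -1.6250, 0.3750, -23.6250
Σ(xᵢ − x̄)² = 729.8750 ⇒ m₂ = 729.8750/8 = 91.23438
Σ(xᵢ − x̄)³ = -12045.4688 ⇒ m₃ = -12045.4688/8 = -1505.68359
m₂^(3/2) = 91.23438^(1.5) = 871.44052
g_1 = m₃ / m₂^(3/2) = -1505.68359 / 871.44052 ≈ -1.7278

-1.7278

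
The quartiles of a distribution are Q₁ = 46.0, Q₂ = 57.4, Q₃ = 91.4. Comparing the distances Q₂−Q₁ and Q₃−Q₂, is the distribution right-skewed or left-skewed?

Q₂ − Q₁ = 11.4;  Q₃ − Q₂ = 34.0
Q₃ − Q₂ > Q₂ − Q₁ ⇒ the upper half is more spread out ⇒ right-skewed.

right-skewed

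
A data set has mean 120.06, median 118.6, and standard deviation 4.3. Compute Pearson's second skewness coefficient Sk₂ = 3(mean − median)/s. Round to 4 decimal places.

Sk₂ = 3(120.06 − 118.6) / 4.3 = 3 × 1.4600 / 4.3
    = 4.3800 / 4.3 ≈ 1.0186

1.0186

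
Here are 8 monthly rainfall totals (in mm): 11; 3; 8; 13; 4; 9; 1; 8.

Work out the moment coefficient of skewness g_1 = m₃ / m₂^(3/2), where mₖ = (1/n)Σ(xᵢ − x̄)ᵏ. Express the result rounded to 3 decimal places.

-0.134

x̄ = (11 + 3 + 8 + 13 + 4 + 9 + 1 + 8) / 8 = 7.1250
deviations (xᵢ − x̄): 3.8750, -4.1250, 0.8750, 5.8750, -3.1250, 1.8750, -6.1250, 0.8750
Σ(xᵢ − x̄)² = 118.8750 ⇒ m₂ = 118.8750/8 = 14.85938
Σ(xᵢ − x̄)³ = -61.5938 ⇒ m₃ = -61.5938/8 = -7.69922
m₂^(3/2) = 14.85938^(1.5) = 57.27971
g_1 = m₃ / m₂^(3/2) = -7.69922 / 57.27971 ≈ -0.134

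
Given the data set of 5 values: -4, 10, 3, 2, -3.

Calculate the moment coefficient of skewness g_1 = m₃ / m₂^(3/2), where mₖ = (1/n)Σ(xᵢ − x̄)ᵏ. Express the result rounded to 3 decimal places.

x̄ = (-4 + 10 + 3 + 2 - 3) / 5 = 1.6000
deviations (xᵢ − x̄): -5.6000, 8.4000, 1.4000, 0.4000, -4.6000
Σ(xᵢ − x̄)² = 125.2000 ⇒ m₂ = 125.2000/5 = 25.04000
Σ(xᵢ − x̄)³ = 322.5600 ⇒ m₃ = 322.5600/5 = 64.51200
m₂^(3/2) = 25.04000^(1.5) = 125.30012
g_1 = m₃ / m₂^(3/2) = 64.51200 / 125.30012 ≈ 0.515

0.515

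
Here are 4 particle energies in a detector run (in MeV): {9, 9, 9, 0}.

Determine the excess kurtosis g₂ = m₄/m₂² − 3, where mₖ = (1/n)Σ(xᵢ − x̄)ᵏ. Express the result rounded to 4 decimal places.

-0.6667

x̄ = 6.7500
Σ(xᵢ − x̄)² = 60.7500 ⇒ m₂ = 15.18750
Σ(xᵢ − x̄)⁴ = 2152.8281 ⇒ m₄ = 538.20703
m₂² = 230.66016
g₂ = m₄/m₂² − 3 = 2.33333 − 3 ≈ -0.6667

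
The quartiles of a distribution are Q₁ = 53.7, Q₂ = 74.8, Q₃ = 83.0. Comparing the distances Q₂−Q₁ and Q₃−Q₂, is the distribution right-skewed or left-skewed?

Q₂ − Q₁ = 21.1;  Q₃ − Q₂ = 8.2
Q₂ − Q₁ > Q₃ − Q₂ ⇒ the lower half is more spread out ⇒ left-skewed.

left-skewed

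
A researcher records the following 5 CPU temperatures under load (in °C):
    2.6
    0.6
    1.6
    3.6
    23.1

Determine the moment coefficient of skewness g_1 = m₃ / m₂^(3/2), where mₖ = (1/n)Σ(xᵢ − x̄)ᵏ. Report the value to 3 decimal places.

1.448

x̄ = (2.6 + 0.6 + 1.6 + 3.6 + 23.1) / 5 = 6.3000
deviations (xᵢ − x̄): -3.7000, -5.7000, -4.7000, -2.7000, 16.8000
Σ(xᵢ − x̄)² = 357.8000 ⇒ m₂ = 357.8000/5 = 71.56000
Σ(xᵢ − x̄)³ = 4382.2800 ⇒ m₃ = 4382.2800/5 = 876.45600
m₂^(3/2) = 71.56000^(1.5) = 605.34854
g_1 = m₃ / m₂^(3/2) = 876.45600 / 605.34854 ≈ 1.448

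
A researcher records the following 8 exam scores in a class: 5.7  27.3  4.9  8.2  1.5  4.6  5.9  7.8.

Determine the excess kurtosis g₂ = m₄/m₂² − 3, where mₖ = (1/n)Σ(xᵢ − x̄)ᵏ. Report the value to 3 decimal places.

x̄ = 8.2375
Σ(xᵢ − x̄)² = 445.2388 ⇒ m₂ = 55.65484
Σ(xᵢ − x̄)⁴ = 134475.3320 ⇒ m₄ = 16809.41650
m₂² = 3097.46163
g₂ = m₄/m₂² − 3 = 5.42684 − 3 ≈ 2.427

2.427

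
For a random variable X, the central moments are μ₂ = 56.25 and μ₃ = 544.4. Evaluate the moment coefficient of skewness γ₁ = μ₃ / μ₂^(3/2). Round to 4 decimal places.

1.2904

σ = √μ₂ = √56.25 = 7.50000
σ³ = μ₂^(3/2) = 421.87500
γ₁ = μ₃/σ³ = 544.4 / 421.87500 ≈ 1.2904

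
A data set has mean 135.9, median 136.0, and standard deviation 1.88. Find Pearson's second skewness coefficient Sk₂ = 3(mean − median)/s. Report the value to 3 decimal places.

-0.160

Sk₂ = 3(135.9 − 136.0) / 1.88 = 3 × -0.1000 / 1.88
    = -0.3000 / 1.88 ≈ -0.160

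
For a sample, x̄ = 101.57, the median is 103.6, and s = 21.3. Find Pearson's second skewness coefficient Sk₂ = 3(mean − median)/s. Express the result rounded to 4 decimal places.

-0.2859

Sk₂ = 3(101.57 − 103.6) / 21.3 = 3 × -2.0300 / 21.3
    = -6.0900 / 21.3 ≈ -0.2859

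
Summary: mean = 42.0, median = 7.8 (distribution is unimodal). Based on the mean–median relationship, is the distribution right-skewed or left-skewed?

mean − median = 42.0 − 7.8 = 34.2
mean > median ⇒ the longer tail is on the right ⇒ right-skewed (positively skewed).

right-skewed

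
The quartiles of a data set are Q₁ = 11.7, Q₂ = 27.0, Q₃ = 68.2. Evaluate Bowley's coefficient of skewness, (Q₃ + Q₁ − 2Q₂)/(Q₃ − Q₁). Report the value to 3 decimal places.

0.458

numerator: Q₃ + Q₁ − 2Q₂ = 68.2 + 11.7 − 2×27.0 = 25.9000
denominator: Q₃ − Q₁ = 68.2 − 11.7 = 56.5000
Bowley skewness = 25.9000 / 56.5000 ≈ 0.458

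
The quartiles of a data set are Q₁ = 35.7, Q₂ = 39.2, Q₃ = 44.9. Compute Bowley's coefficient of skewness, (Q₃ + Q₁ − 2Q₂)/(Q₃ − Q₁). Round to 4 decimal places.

0.2391

numerator: Q₃ + Q₁ − 2Q₂ = 44.9 + 35.7 − 2×39.2 = 2.2000
denominator: Q₃ − Q₁ = 44.9 − 35.7 = 9.2000
Bowley skewness = 2.2000 / 9.2000 ≈ 0.2391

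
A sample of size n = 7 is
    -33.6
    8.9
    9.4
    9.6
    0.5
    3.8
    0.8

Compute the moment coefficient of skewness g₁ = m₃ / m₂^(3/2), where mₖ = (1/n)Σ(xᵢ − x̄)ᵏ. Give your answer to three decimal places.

-1.765

x̄ = (-33.6 + 8.9 + 9.4 + 9.6 + 0.5 + 3.8 + 0.8) / 7 = -0.0857
deviations (xᵢ − x̄): -33.5143, 8.9857, 9.4857, 9.6857, 0.5857, 3.8857, 0.8857
Σ(xᵢ − x̄)² = 1403.9686 ⇒ m₂ = 1403.9686/7 = 200.56694
Σ(xᵢ − x̄)³ = -35096.2331 ⇒ m₃ = -35096.2331/7 = -5013.74759
m₂^(3/2) = 200.56694^(1.5) = 2840.46223
g₁ = m₃ / m₂^(3/2) = -5013.74759 / 2840.46223 ≈ -1.765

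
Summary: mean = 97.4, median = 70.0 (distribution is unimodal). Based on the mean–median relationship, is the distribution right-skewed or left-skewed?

mean − median = 97.4 − 70.0 = 27.4
mean > median ⇒ the longer tail is on the right ⇒ right-skewed (positively skewed).

right-skewed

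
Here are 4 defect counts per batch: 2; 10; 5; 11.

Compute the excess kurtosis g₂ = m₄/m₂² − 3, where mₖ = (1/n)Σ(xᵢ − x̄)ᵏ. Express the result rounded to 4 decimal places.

-1.6584

x̄ = 7.0000
Σ(xᵢ − x̄)² = 54.0000 ⇒ m₂ = 13.50000
Σ(xᵢ − x̄)⁴ = 978.0000 ⇒ m₄ = 244.50000
m₂² = 182.25000
g₂ = m₄/m₂² − 3 = 1.34156 − 3 ≈ -1.6584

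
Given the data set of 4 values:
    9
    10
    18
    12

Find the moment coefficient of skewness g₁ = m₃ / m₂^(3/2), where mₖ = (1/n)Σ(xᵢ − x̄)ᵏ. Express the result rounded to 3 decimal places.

0.848

x̄ = (9 + 10 + 18 + 12) / 4 = 12.2500
deviations (xᵢ − x̄): -3.2500, -2.2500, 5.7500, -0.2500
Σ(xᵢ − x̄)² = 48.7500 ⇒ m₂ = 48.7500/4 = 12.18750
Σ(xᵢ − x̄)³ = 144.3750 ⇒ m₃ = 144.3750/4 = 36.09375
m₂^(3/2) = 12.18750^(1.5) = 42.54729
g₁ = m₃ / m₂^(3/2) = 36.09375 / 42.54729 ≈ 0.848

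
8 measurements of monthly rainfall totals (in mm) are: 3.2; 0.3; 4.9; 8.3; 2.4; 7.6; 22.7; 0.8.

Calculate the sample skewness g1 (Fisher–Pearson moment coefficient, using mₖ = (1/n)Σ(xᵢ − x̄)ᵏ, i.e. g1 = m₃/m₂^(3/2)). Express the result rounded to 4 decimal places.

x̄ = (3.2 + 0.3 + 4.9 + 8.3 + 2.4 + 7.6 + 22.7 + 0.8) / 8 = 6.2750
deviations (xᵢ − x̄): -3.0750, -5.9750, -1.3750, 2.0250, -3.8750, 1.3250, 16.4250, -5.4750
Σ(xᵢ − x̄)² = 367.6750 ⇒ m₂ = 367.6750/8 = 45.95937
Σ(xᵢ − x̄)³ = 3974.4877 ⇒ m₃ = 3974.4877/8 = 496.81097
m₂^(3/2) = 45.95937^(1.5) = 311.57397
g1 = m₃ / m₂^(3/2) = 496.81097 / 311.57397 ≈ 1.5945

1.5945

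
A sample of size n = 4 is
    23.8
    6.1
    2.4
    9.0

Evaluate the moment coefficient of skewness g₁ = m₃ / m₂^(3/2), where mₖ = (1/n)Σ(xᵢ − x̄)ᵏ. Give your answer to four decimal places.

x̄ = (23.8 + 6.1 + 2.4 + 9.0) / 4 = 10.3250
deviations (xᵢ − x̄): 13.4750, -4.2250, -7.9250, -1.3250
Σ(xᵢ − x̄)² = 263.9875 ⇒ m₂ = 263.9875/4 = 65.99688
Σ(xᵢ − x̄)³ = 1871.2519 ⇒ m₃ = 1871.2519/4 = 467.81297
m₂^(3/2) = 65.99688^(1.5) = 536.14845
g₁ = m₃ / m₂^(3/2) = 467.81297 / 536.14845 ≈ 0.8725

0.8725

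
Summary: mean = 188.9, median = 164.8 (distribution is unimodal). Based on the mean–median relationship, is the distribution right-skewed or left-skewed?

mean − median = 188.9 − 164.8 = 24.1
mean > median ⇒ the longer tail is on the right ⇒ right-skewed (positively skewed).

right-skewed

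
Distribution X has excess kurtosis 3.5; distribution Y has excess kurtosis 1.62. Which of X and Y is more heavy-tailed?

X

Higher excess kurtosis ⇒ heavier tails relative to the normal distribution.
3.5 vs 1.62: the larger is 3.5, so X has heavier tails.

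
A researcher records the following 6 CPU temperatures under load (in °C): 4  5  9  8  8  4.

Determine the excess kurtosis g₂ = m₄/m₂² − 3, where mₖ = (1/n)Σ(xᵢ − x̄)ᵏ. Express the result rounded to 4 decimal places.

-1.7992

x̄ = 6.3333
Σ(xᵢ − x̄)² = 25.3333 ⇒ m₂ = 4.22222
Σ(xᵢ − x̄)⁴ = 128.4444 ⇒ m₄ = 21.40741
m₂² = 17.82716
g₂ = m₄/m₂² − 3 = 1.20083 − 3 ≈ -1.7992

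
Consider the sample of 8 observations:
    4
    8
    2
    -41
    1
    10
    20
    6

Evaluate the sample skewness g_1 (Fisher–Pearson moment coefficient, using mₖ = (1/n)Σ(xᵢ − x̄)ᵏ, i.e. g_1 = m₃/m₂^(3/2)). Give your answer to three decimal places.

-1.748

x̄ = (4 + 8 + 2 - 41 + 1 + 10 + 20 + 6) / 8 = 1.2500
deviations (xᵢ − x̄): 2.7500, 6.7500, 0.7500, -42.2500, -0.2500, 8.7500, 18.7500, 4.7500
Σ(xᵢ − x̄)² = 2289.5000 ⇒ m₂ = 2289.5000/8 = 286.18750
Σ(xᵢ − x̄)³ = -67721.2500 ⇒ m₃ = -67721.2500/8 = -8465.15625
m₂^(3/2) = 286.18750^(1.5) = 4841.45602
g_1 = m₃ / m₂^(3/2) = -8465.15625 / 4841.45602 ≈ -1.748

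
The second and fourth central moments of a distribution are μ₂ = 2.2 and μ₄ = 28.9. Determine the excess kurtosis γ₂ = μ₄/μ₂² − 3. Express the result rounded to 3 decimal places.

2.971

μ₂² = 2.2² = 4.84000
μ₄/μ₂² = 28.9 / 4.84000 = 5.97107
γ₂ = 5.97107 − 3 ≈ 2.971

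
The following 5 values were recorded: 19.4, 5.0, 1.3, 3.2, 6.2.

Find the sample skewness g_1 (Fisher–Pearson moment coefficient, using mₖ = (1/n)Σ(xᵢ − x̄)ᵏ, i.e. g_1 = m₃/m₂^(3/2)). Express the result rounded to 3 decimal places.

x̄ = (19.4 + 5.0 + 1.3 + 3.2 + 6.2) / 5 = 7.0200
deviations (xᵢ − x̄): 12.3800, -2.0200, -5.7200, -3.8200, -0.8200
Σ(xᵢ − x̄)² = 205.3280 ⇒ m₂ = 205.3280/5 = 41.06560
Σ(xᵢ − x̄)³ = 1645.7273 ⇒ m₃ = 1645.7273/5 = 329.14546
m₂^(3/2) = 41.06560^(1.5) = 263.15841
g_1 = m₃ / m₂^(3/2) = 329.14546 / 263.15841 ≈ 1.251

1.251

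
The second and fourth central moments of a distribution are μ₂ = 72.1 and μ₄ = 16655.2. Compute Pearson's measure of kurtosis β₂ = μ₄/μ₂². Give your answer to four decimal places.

3.2039

μ₂² = 72.1² = 5198.41000
μ₄/μ₂² = 16655.2 / 5198.41000 = 3.20390
β₂ ≈ 3.2039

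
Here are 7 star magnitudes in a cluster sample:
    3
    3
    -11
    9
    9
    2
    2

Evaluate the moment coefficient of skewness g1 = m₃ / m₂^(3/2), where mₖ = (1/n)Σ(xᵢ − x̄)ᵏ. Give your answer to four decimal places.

-1.1197

x̄ = (3 + 3 - 11 + 9 + 9 + 2 + 2) / 7 = 2.4286
deviations (xᵢ − x̄): 0.5714, 0.5714, -13.4286, 6.5714, 6.5714, -0.4286, -0.4286
Σ(xᵢ − x̄)² = 267.7143 ⇒ m₂ = 267.7143/7 = 38.24490
Σ(xᵢ − x̄)³ = -1853.7551 ⇒ m₃ = -1853.7551/7 = -264.82216
m₂^(3/2) = 38.24490^(1.5) = 236.51586
g1 = m₃ / m₂^(3/2) = -264.82216 / 236.51586 ≈ -1.1197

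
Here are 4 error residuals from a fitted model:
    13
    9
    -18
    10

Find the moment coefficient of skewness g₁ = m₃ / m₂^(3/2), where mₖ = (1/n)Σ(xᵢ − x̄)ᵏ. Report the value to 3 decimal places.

-1.106

x̄ = (13 + 9 - 18 + 10) / 4 = 3.5000
deviations (xᵢ − x̄): 9.5000, 5.5000, -21.5000, 6.5000
Σ(xᵢ − x̄)² = 625.0000 ⇒ m₂ = 625.0000/4 = 156.25000
Σ(xᵢ − x̄)³ = -8640.0000 ⇒ m₃ = -8640.0000/4 = -2160.00000
m₂^(3/2) = 156.25000^(1.5) = 1953.12500
g₁ = m₃ / m₂^(3/2) = -2160.00000 / 1953.12500 ≈ -1.106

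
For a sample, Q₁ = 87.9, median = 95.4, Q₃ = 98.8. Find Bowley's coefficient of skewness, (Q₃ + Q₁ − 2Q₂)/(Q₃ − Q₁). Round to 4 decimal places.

numerator: Q₃ + Q₁ − 2Q₂ = 98.8 + 87.9 − 2×95.4 = -4.1000
denominator: Q₃ − Q₁ = 98.8 − 87.9 = 10.9000
Bowley skewness = -4.1000 / 10.9000 ≈ -0.3761

-0.3761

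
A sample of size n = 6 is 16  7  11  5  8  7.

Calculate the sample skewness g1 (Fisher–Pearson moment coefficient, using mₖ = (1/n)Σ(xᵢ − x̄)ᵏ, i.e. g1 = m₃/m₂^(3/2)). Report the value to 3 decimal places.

x̄ = (16 + 7 + 11 + 5 + 8 + 7) / 6 = 9.0000
deviations (xᵢ − x̄): 7.0000, -2.0000, 2.0000, -4.0000, -1.0000, -2.0000
Σ(xᵢ − x̄)² = 78.0000 ⇒ m₂ = 78.0000/6 = 13.00000
Σ(xᵢ − x̄)³ = 270.0000 ⇒ m₃ = 270.0000/6 = 45.00000
m₂^(3/2) = 13.00000^(1.5) = 46.87217
g1 = m₃ / m₂^(3/2) = 45.00000 / 46.87217 ≈ 0.960

0.960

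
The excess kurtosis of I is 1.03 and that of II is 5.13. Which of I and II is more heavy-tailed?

II

Higher excess kurtosis ⇒ heavier tails relative to the normal distribution.
1.03 vs 5.13: the larger is 5.13, so II has heavier tails.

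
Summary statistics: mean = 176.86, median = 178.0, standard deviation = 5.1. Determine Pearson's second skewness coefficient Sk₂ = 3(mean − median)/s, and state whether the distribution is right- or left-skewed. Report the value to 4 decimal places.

Sk₂ = 3(176.86 − 178.0) / 5.1 = 3 × -1.1400 / 5.1
    = -3.4200 / 5.1 ≈ -0.6706
Sk₂ < 0 ⇒ mean < median ⇒ left-skewed (negative skew).

-0.6706, left-skewed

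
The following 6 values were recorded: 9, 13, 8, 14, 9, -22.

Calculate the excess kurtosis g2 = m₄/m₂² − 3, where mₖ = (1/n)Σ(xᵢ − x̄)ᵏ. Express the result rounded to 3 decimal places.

x̄ = 5.1667
Σ(xᵢ − x̄)² = 914.8333 ⇒ m₂ = 152.47222
Σ(xᵢ − x̄)⁴ = 555034.8194 ⇒ m₄ = 92505.80324
m₂² = 23247.77855
g2 = m₄/m₂² − 3 = 3.97912 − 3 ≈ 0.979

0.979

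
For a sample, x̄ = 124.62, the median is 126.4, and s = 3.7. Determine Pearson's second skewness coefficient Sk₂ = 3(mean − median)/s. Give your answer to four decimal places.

-1.4432

Sk₂ = 3(124.62 − 126.4) / 3.7 = 3 × -1.7800 / 3.7
    = -5.3400 / 3.7 ≈ -1.4432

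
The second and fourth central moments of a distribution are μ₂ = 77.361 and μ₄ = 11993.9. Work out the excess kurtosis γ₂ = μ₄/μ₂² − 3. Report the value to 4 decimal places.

μ₂² = 77.361² = 5984.72432
μ₄/μ₂² = 11993.9 / 5984.72432 = 2.00409
γ₂ = 2.00409 − 3 ≈ -0.9959

-0.9959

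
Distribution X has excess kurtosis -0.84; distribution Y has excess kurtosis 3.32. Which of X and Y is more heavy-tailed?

Higher excess kurtosis ⇒ heavier tails relative to the normal distribution.
-0.84 vs 3.32: the larger is 3.32, so Y has heavier tails. (Y is leptokurtic — heavier-than-normal tails; the other is platykurtic.)

Y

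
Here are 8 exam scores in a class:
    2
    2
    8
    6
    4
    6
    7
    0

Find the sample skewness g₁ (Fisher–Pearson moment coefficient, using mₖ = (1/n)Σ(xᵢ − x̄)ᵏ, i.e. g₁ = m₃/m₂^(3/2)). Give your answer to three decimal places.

x̄ = (2 + 2 + 8 + 6 + 4 + 6 + 7 + 0) / 8 = 4.3750
deviations (xᵢ − x̄): -2.3750, -2.3750, 3.6250, 1.6250, -0.3750, 1.6250, 2.6250, -4.3750
Σ(xᵢ − x̄)² = 55.8750 ⇒ m₂ = 55.8750/8 = 6.98438
Σ(xᵢ − x̄)³ = -36.2813 ⇒ m₃ = -36.2813/8 = -4.53516
m₂^(3/2) = 6.98438^(1.5) = 18.45828
g₁ = m₃ / m₂^(3/2) = -4.53516 / 18.45828 ≈ -0.246

-0.246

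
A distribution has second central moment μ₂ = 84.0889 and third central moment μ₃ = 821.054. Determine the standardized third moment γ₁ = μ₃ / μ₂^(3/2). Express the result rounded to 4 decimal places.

σ = √μ₂ = √84.0889 = 9.17000
σ³ = μ₂^(3/2) = 771.09521
γ₁ = μ₃/σ³ = 821.054 / 771.09521 ≈ 1.0648

1.0648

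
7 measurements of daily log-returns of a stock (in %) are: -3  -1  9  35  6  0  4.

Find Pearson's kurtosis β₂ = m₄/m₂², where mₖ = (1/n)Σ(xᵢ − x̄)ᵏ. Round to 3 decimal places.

x̄ = 7.1429
Σ(xᵢ − x̄)² = 1010.8571 ⇒ m₂ = 144.40816
Σ(xᵢ − x̄)⁴ = 619902.2157 ⇒ m₄ = 88557.45939
m₂² = 20853.71762
β₂ = m₄/m₂² = 88557.45939 / 20853.71762 ≈ 4.247

4.247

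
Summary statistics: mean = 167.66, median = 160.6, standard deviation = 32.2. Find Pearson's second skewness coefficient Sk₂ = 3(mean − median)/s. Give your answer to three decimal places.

Sk₂ = 3(167.66 − 160.6) / 32.2 = 3 × 7.0600 / 32.2
    = 21.1800 / 32.2 ≈ 0.658

0.658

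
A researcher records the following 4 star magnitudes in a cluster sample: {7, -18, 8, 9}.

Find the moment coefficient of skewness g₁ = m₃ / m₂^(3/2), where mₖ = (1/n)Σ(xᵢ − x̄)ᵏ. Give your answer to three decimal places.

x̄ = (7 - 18 + 8 + 9) / 4 = 1.5000
deviations (xᵢ − x̄): 5.5000, -19.5000, 6.5000, 7.5000
Σ(xᵢ − x̄)² = 509.0000 ⇒ m₂ = 509.0000/4 = 127.25000
Σ(xᵢ − x̄)³ = -6552.0000 ⇒ m₃ = -6552.0000/4 = -1638.00000
m₂^(3/2) = 127.25000^(1.5) = 1435.44543
g₁ = m₃ / m₂^(3/2) = -1638.00000 / 1435.44543 ≈ -1.141

-1.141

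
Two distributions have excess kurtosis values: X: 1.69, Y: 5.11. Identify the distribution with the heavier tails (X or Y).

Higher excess kurtosis ⇒ heavier tails relative to the normal distribution.
1.69 vs 5.11: the larger is 5.11, so Y has heavier tails.

Y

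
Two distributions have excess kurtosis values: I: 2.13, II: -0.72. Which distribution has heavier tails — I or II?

Higher excess kurtosis ⇒ heavier tails relative to the normal distribution.
2.13 vs -0.72: the larger is 2.13, so I has heavier tails. (I is leptokurtic — heavier-than-normal tails; the other is platykurtic.)

I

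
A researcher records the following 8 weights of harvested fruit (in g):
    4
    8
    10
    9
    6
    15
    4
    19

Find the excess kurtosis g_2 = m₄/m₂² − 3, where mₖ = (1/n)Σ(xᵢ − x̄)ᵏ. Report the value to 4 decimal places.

-0.6258

x̄ = 9.3750
Σ(xᵢ − x̄)² = 195.8750 ⇒ m₂ = 24.48438
Σ(xᵢ − x̄)⁴ = 11386.2441 ⇒ m₄ = 1423.28052
m₂² = 599.48462
g_2 = m₄/m₂² − 3 = 2.37417 − 3 ≈ -0.6258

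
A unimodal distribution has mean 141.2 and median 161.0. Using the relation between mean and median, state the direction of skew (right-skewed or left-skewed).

left-skewed

mean − median = 141.2 − 161.0 = -19.8
mean < median ⇒ the longer tail is on the left ⇒ left-skewed (negatively skewed).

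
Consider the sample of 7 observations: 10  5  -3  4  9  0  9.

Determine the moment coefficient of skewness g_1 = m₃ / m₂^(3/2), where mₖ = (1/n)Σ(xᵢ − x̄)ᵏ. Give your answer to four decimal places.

-0.4788

x̄ = (10 + 5 - 3 + 4 + 9 + 0 + 9) / 7 = 4.8571
deviations (xᵢ − x̄): 5.1429, 0.1429, -7.8571, -0.8571, 4.1429, -4.8571, 4.1429
Σ(xᵢ − x̄)² = 146.8571 ⇒ m₂ = 146.8571/7 = 20.97959
Σ(xᵢ − x̄)³ = -322.0408 ⇒ m₃ = -322.0408/7 = -46.00583
m₂^(3/2) = 20.97959^(1.5) = 96.09384
g_1 = m₃ / m₂^(3/2) = -46.00583 / 96.09384 ≈ -0.4788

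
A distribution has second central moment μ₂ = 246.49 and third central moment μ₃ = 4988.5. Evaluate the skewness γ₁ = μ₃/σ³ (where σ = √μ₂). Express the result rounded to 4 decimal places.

1.2891

σ = √μ₂ = √246.49 = 15.70000
σ³ = μ₂^(3/2) = 3869.89300
γ₁ = μ₃/σ³ = 4988.5 / 3869.89300 ≈ 1.2891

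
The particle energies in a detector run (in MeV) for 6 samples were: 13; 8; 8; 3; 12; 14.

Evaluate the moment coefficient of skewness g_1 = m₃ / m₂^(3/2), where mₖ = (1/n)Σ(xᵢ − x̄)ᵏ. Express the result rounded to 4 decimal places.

x̄ = (13 + 8 + 8 + 3 + 12 + 14) / 6 = 9.6667
deviations (xᵢ − x̄): 3.3333, -1.6667, -1.6667, -6.6667, 2.3333, 4.3333
Σ(xᵢ − x̄)² = 85.3333 ⇒ m₂ = 85.3333/6 = 14.22222
Σ(xᵢ − x̄)³ = -174.4444 ⇒ m₃ = -174.4444/6 = -29.07407
m₂^(3/2) = 14.22222^(1.5) = 53.63536
g_1 = m₃ / m₂^(3/2) = -29.07407 / 53.63536 ≈ -0.5421

-0.5421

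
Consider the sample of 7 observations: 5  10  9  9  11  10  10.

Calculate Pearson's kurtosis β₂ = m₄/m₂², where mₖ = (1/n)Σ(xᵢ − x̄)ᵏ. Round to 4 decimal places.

4.1280

x̄ = 9.1429
Σ(xᵢ − x̄)² = 22.8571 ⇒ m₂ = 3.26531
Σ(xᵢ − x̄)⁴ = 308.0933 ⇒ m₄ = 44.01333
m₂² = 10.66222
β₂ = m₄/m₂² = 44.01333 / 10.66222 ≈ 4.1280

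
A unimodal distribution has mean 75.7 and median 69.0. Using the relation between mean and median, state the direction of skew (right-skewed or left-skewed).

right-skewed

mean − median = 75.7 − 69.0 = 6.7
mean > median ⇒ the longer tail is on the right ⇒ right-skewed (positively skewed).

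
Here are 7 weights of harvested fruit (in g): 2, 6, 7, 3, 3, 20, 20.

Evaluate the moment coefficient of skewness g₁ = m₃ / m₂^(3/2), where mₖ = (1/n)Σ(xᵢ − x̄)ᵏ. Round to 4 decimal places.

x̄ = (2 + 6 + 7 + 3 + 3 + 20 + 20) / 7 = 8.7143
deviations (xᵢ − x̄): -6.7143, -2.7143, -1.7143, -5.7143, -5.7143, 11.2857, 11.2857
Σ(xᵢ − x̄)² = 375.4286 ⇒ m₂ = 375.4286/7 = 53.63265
Σ(xᵢ − x̄)³ = 2173.9592 ⇒ m₃ = 2173.9592/7 = 310.56560
m₂^(3/2) = 53.63265^(1.5) = 392.77508
g₁ = m₃ / m₂^(3/2) = 310.56560 / 392.77508 ≈ 0.7907

0.7907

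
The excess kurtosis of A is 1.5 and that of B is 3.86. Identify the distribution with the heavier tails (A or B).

Higher excess kurtosis ⇒ heavier tails relative to the normal distribution.
1.5 vs 3.86: the larger is 3.86, so B has heavier tails.

B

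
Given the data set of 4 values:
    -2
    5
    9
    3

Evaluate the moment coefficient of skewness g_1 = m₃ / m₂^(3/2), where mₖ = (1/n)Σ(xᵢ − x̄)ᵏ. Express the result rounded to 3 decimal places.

x̄ = (-2 + 5 + 9 + 3) / 4 = 3.7500
deviations (xᵢ − x̄): -5.7500, 1.2500, 5.2500, -0.7500
Σ(xᵢ − x̄)² = 62.7500 ⇒ m₂ = 62.7500/4 = 15.68750
Σ(xᵢ − x̄)³ = -43.8750 ⇒ m₃ = -43.8750/4 = -10.96875
m₂^(3/2) = 15.68750^(1.5) = 62.13419
g_1 = m₃ / m₂^(3/2) = -10.96875 / 62.13419 ≈ -0.177

-0.177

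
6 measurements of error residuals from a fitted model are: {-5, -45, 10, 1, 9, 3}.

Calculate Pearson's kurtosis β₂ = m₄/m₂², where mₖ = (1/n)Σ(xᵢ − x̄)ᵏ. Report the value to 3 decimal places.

x̄ = -4.5000
Σ(xᵢ − x̄)² = 2119.5000 ⇒ m₂ = 353.25000
Σ(xᵢ − x̄)⁴ = 2771919.3750 ⇒ m₄ = 461986.56250
m₂² = 124785.56250
β₂ = m₄/m₂² = 461986.56250 / 124785.56250 ≈ 3.702

3.702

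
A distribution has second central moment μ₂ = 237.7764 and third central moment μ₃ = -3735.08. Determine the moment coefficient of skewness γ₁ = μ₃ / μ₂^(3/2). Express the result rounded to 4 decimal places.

σ = √μ₂ = √237.7764 = 15.42000
σ³ = μ₂^(3/2) = 3666.51209
γ₁ = μ₃/σ³ = -3735.08 / 3666.51209 ≈ -1.0187

-1.0187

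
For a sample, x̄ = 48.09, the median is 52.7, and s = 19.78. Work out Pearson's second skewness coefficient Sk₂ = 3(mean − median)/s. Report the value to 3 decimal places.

-0.699

Sk₂ = 3(48.09 − 52.7) / 19.78 = 3 × -4.6100 / 19.78
    = -13.8300 / 19.78 ≈ -0.699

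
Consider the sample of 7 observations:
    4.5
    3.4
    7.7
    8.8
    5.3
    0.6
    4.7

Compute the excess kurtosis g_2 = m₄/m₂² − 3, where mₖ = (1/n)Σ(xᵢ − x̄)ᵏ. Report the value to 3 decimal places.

x̄ = 5.0000
Σ(xᵢ − x̄)² = 44.0800 ⇒ m₂ = 6.29714
Σ(xᵢ − x̄)⁴ = 643.0996 ⇒ m₄ = 91.87137
m₂² = 39.65401
g_2 = m₄/m₂² − 3 = 2.31682 − 3 ≈ -0.683

-0.683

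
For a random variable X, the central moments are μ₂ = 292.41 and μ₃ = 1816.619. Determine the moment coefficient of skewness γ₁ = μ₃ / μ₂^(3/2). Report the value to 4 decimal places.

σ = √μ₂ = √292.41 = 17.10000
σ³ = μ₂^(3/2) = 5000.21100
γ₁ = μ₃/σ³ = 1816.619 / 5000.21100 ≈ 0.3633

0.3633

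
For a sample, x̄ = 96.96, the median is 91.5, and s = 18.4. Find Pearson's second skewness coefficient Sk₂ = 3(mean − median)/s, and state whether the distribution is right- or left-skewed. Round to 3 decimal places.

0.890, right-skewed

Sk₂ = 3(96.96 − 91.5) / 18.4 = 3 × 5.4600 / 18.4
    = 16.3800 / 18.4 ≈ 0.890
Sk₂ > 0 ⇒ mean > median ⇒ right-skewed (positive skew).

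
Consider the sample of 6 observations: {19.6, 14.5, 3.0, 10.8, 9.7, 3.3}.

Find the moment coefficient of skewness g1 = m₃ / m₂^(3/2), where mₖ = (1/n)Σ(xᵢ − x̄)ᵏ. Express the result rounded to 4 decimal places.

0.1971

x̄ = (19.6 + 14.5 + 3.0 + 10.8 + 9.7 + 3.3) / 6 = 10.1500
deviations (xᵢ − x̄): 9.4500, 4.3500, -7.1500, 0.6500, -0.4500, -6.8500
Σ(xᵢ − x̄)² = 206.8950 ⇒ m₂ = 206.8950/6 = 34.48250
Σ(xᵢ − x̄)³ = 239.4600 ⇒ m₃ = 239.4600/6 = 39.91000
m₂^(3/2) = 34.48250^(1.5) = 202.48745
g1 = m₃ / m₂^(3/2) = 39.91000 / 202.48745 ≈ 0.1971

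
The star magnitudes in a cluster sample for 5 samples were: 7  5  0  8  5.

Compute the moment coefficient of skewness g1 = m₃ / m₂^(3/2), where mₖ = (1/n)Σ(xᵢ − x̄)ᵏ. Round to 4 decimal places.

-0.8591

x̄ = (7 + 5 + 0 + 8 + 5) / 5 = 5.0000
deviations (xᵢ − x̄): 2.0000, 0.0000, -5.0000, 3.0000, 0.0000
Σ(xᵢ − x̄)² = 38.0000 ⇒ m₂ = 38.0000/5 = 7.60000
Σ(xᵢ − x̄)³ = -90.0000 ⇒ m₃ = -90.0000/5 = -18.00000
m₂^(3/2) = 7.60000^(1.5) = 20.95175
g1 = m₃ / m₂^(3/2) = -18.00000 / 20.95175 ≈ -0.8591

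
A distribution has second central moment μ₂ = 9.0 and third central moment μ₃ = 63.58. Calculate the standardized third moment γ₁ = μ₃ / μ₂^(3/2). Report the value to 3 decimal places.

σ = √μ₂ = √9.0 = 3.00000
σ³ = μ₂^(3/2) = 27.00000
γ₁ = μ₃/σ³ = 63.58 / 27.00000 ≈ 2.355

2.355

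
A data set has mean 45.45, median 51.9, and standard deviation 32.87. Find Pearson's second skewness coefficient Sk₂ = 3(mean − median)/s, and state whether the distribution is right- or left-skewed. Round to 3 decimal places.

-0.589, left-skewed

Sk₂ = 3(45.45 − 51.9) / 32.87 = 3 × -6.4500 / 32.87
    = -19.3500 / 32.87 ≈ -0.589
Sk₂ < 0 ⇒ mean < median ⇒ left-skewed (negative skew).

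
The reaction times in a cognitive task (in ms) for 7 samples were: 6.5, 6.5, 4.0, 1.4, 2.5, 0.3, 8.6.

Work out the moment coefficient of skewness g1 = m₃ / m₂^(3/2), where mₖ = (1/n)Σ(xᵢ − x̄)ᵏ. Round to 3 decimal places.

0.087

x̄ = (6.5 + 6.5 + 4.0 + 1.4 + 2.5 + 0.3 + 8.6) / 7 = 4.2571
deviations (xᵢ − x̄): 2.2429, 2.2429, -0.2571, -2.8571, -1.7571, -3.9571, 4.3429
Σ(xᵢ − x̄)² = 55.8971 ⇒ m₂ = 55.8971/7 = 7.98531
Σ(xᵢ − x̄)³ = 13.7423 ⇒ m₃ = 13.7423/7 = 1.96319
m₂^(3/2) = 7.98531^(1.5) = 22.56510
g1 = m₃ / m₂^(3/2) = 1.96319 / 22.56510 ≈ 0.087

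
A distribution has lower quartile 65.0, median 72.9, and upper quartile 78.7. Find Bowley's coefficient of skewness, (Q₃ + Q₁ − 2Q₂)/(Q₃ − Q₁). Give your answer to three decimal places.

-0.153

numerator: Q₃ + Q₁ − 2Q₂ = 78.7 + 65.0 − 2×72.9 = -2.1000
denominator: Q₃ − Q₁ = 78.7 − 65.0 = 13.7000
Bowley skewness = -2.1000 / 13.7000 ≈ -0.153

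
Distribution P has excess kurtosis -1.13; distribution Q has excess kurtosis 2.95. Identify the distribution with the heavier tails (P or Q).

Q

Higher excess kurtosis ⇒ heavier tails relative to the normal distribution.
-1.13 vs 2.95: the larger is 2.95, so Q has heavier tails. (Q is leptokurtic — heavier-than-normal tails; the other is platykurtic.)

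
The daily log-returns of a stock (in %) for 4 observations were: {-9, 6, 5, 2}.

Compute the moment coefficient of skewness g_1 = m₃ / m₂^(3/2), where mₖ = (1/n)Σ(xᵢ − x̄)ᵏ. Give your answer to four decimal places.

-0.9574

x̄ = (-9 + 6 + 5 + 2) / 4 = 1.0000
deviations (xᵢ − x̄): -10.0000, 5.0000, 4.0000, 1.0000
Σ(xᵢ − x̄)² = 142.0000 ⇒ m₂ = 142.0000/4 = 35.50000
Σ(xᵢ − x̄)³ = -810.0000 ⇒ m₃ = -810.0000/4 = -202.50000
m₂^(3/2) = 35.50000^(1.5) = 211.51566
g_1 = m₃ / m₂^(3/2) = -202.50000 / 211.51566 ≈ -0.9574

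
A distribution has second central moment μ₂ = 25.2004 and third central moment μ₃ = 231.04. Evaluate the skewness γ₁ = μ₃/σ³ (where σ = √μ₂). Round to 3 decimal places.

1.826

σ = √μ₂ = √25.2004 = 5.02000
σ³ = μ₂^(3/2) = 126.50601
γ₁ = μ₃/σ³ = 231.04 / 126.50601 ≈ 1.826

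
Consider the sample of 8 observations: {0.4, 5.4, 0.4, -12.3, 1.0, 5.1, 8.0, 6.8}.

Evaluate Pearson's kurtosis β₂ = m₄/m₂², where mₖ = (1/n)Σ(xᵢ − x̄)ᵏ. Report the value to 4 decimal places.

4.0155

x̄ = 1.8500
Σ(xᵢ − x̄)² = 290.6400 ⇒ m₂ = 36.33000
Σ(xᵢ − x̄)⁴ = 42399.7160 ⇒ m₄ = 5299.96449
m₂² = 1319.86890
β₂ = m₄/m₂² = 5299.96449 / 1319.86890 ≈ 4.0155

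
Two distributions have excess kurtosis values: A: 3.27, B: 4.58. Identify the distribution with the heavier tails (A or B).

B

Higher excess kurtosis ⇒ heavier tails relative to the normal distribution.
3.27 vs 4.58: the larger is 4.58, so B has heavier tails.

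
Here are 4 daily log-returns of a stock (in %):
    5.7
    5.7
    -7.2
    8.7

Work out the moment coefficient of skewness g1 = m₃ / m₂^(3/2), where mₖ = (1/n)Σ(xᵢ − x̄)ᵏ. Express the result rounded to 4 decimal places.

-1.0126

x̄ = (5.7 + 5.7 - 7.2 + 8.7) / 4 = 3.2250
deviations (xᵢ − x̄): 2.4750, 2.4750, -10.4250, 5.4750
Σ(xᵢ − x̄)² = 150.9075 ⇒ m₂ = 150.9075/4 = 37.72688
Σ(xᵢ − x̄)³ = -938.5571 ⇒ m₃ = -938.5571/4 = -234.63928
m₂^(3/2) = 37.72688^(1.5) = 231.72679
g1 = m₃ / m₂^(3/2) = -234.63928 / 231.72679 ≈ -1.0126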